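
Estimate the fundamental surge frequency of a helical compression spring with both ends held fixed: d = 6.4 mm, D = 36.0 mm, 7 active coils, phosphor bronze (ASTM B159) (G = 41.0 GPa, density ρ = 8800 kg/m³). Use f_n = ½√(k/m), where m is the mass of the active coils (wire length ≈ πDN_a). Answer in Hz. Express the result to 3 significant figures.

k = Gd⁴/(8D³N_a) = (41.0×10³)(6.4⁴)/(8·36.0³·7) = 26.327 N/mm = 26327 N/m
Wire length L = πDN_a = π·36.0·7 = 791.68 mm
m = ρ·(πd²/4)·L = 8800 × 32.17×10⁻⁶ m² × 0.79168 m = 0.22412 kg
f_n = ½√(k/m) = 0.5·√(26327/0.22412) = 0.5·√(1.1747e+05) = 171.37 Hz

171 Hz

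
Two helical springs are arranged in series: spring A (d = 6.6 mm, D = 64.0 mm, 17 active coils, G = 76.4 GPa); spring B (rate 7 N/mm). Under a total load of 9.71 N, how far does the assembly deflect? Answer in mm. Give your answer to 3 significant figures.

k_A = Gd⁴/(8D³N_a) = (76.4×10³)(6.6⁴)/(8·64.0³·17) = 4.0662 N/mm
Series: 1/k_eq = 1/4.0662 + 1/7 = 0.38879; k_eq = 2.5721 N/mm
δ = F/k_eq = 9.71/2.5721 = 3.7751 mm

3.78 mm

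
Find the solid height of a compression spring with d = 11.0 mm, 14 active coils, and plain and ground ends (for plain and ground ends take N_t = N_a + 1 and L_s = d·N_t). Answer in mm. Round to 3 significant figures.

165 mm

plain and ground ends: N_t = N_a + 1 = 14 + 1 = 15
L_s = d·N_t = 11.0 × 15 = 165 mm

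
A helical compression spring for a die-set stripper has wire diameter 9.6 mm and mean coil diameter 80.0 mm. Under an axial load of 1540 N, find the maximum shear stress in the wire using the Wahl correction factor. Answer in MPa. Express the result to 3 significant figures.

Spring index C = D/d = 80.0/9.6 = 8.3333
K_W = (4C−1)/(4C−4) + 0.615/C = 32.333/29.333 + 0.0738 = 1.1761
τ₀ = 8FD/(πd³) = 8·1540·80.0/(π·9.6³) = 985600/2779.5 = 354.6 MPa
τ_max = K·τ₀ = 1.1761 × 354.6 = 417.03 MPa

417 MPa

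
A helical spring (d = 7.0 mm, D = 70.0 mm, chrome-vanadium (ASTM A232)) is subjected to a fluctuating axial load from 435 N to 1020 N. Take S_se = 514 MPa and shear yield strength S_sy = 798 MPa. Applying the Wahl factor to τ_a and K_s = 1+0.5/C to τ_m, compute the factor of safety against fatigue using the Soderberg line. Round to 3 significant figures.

1.20

C = D/d = 70.0/7.0 = 10.0000; K_W = (4C−1)/(4C−4)+0.615/C = 1.1448; K_s = 1+0.5/C = 1.0500
F_a = (F_max−F_min)/2 = 292.5 N; F_m = (F_max+F_min)/2 = 727.5 N
τ_a = K_W·8F_aD/(πd³) = 1.1448 × 152.01 = 174.03 MPa
τ_m = K_s·8F_mD/(πd³) = 1.0500 × 378.07 = 396.98 MPa
Soderberg: 1/n_f = τ_a/S_se + τ_m/S_sy = 174.03/514 + 396.98/798 = 0.33857 + 0.49747 = 0.83604
n_f = 1/0.83604 = 1.196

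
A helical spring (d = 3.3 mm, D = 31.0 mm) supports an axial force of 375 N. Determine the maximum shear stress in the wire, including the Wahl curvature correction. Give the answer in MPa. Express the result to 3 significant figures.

Spring index C = D/d = 31.0/3.3 = 9.3939
K_W = (4C−1)/(4C−4) + 0.615/C = 36.576/33.576 + 0.0655 = 1.1548
τ₀ = 8FD/(πd³) = 8·375·31.0/(π·3.3³) = 93000/112.9 = 823.74 MPa
τ_max = K·τ₀ = 1.1548 × 823.74 = 951.27 MPa

951 MPa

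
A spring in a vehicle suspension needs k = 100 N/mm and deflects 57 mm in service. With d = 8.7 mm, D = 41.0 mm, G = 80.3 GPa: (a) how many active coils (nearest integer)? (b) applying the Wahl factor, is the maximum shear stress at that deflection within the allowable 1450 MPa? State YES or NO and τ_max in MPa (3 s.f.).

N_a = Gd⁴/(8D³k) = (80.3×10³)(8.7⁴)/(8·41.0³·100) = 8.344 → N_a = 8
Actual rate k = Gd⁴/(8D³·8) = 104.29 N/mm
Working load F = kδ = 104.29·57 = 5944.8 N
C = 41.0/8.7 = 4.7126; K_W = (4C−1)/(4C−4)+0.615/C = 1.3325
τ_max = K_W·8FD/(πd³) = 1.3325·942.54 = 1256 MPa
τ_max ≤ 1450 MPa → acceptable

(a) 8 coils; (b) YES, τ_max = 1260 MPa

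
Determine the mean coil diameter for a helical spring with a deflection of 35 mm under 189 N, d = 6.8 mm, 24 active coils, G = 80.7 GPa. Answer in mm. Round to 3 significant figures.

55.0 mm

Required rate k = F/δ = 189/35 = 5.4 N/mm
D = (Gd⁴/(8N_a·k))^(1/3) = (80.7×10³·6.8⁴/(8·24·5.4))^(1/3)
  = (166423)^(1/3) = 55.0053 mm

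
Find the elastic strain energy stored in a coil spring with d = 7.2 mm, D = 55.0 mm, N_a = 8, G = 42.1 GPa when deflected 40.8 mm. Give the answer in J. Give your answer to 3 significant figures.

k = Gd⁴/(8D³N_a) = (42.1×10³)(7.2⁴)/(8·55.0³·8) = 10.625 N/mm
U = ½kδ² = 0.5 × 10.625 × 40.8² = 8843.7 N·mm = 8.8437 J

8.84 J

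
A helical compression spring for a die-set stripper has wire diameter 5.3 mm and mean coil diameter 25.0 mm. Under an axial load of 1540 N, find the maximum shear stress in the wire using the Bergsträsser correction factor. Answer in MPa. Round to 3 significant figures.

866 MPa

Spring index C = D/d = 25.0/5.3 = 4.7170
K_B = (4C+2)/(4C−3) = 20.868/15.868 = 1.3151
τ₀ = 8FD/(πd³) = 8·1540·25.0/(π·5.3³) = 308000/467.71 = 658.53 MPa
τ_max = K·τ₀ = 1.3151 × 658.53 = 866.03 MPa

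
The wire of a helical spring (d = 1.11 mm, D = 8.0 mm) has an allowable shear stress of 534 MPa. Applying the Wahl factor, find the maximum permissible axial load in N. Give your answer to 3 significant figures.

29.7 N

C = D/d = 8.0/1.11 = 7.2072
K_W = (4C−1)/(4C−4) + 0.615/C = 27.829/24.829 + 0.0853 = 1.2062
τ_max = K·8FD/(πd³) → F_max = τ_allow·πd³/(8DK)
F_max = 534·π·1.11³/(8·8.0·1.2062) = 2294.4/77.194 = 29.722 N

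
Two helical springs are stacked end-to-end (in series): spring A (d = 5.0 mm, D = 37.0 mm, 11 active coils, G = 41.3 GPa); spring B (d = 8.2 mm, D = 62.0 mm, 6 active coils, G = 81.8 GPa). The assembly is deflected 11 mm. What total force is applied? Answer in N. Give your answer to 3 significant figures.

54.0 N

k_A = Gd⁴/(8D³N_a) = (41.3×10³)(5.0⁴)/(8·37.0³·11) = 5.7908 N/mm
k_B = Gd⁴/(8D³N_a) = (81.8×10³)(8.2⁴)/(8·62.0³·6) = 32.329 N/mm
Series: 1/k_eq = 1/5.7908 + 1/32.329 = 0.20362; k_eq = 4.9112 N/mm
F = k_eq·δ = 4.9112·11 = 54.023 N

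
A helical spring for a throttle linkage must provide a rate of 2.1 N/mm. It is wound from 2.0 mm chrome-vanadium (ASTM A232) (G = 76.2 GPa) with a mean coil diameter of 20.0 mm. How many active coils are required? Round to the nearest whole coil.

9

N_a = Gd⁴/(8D³k) = (76.2×10³ × 2.0⁴)/(8 × 20.0³ × 2.1)
    = 1.2192e+06 / 134400 = 9.071 → 9 coils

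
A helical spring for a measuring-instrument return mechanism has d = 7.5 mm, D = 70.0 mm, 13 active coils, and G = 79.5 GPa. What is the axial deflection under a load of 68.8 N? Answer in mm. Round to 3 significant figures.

9.76 mm

k = Gd⁴/(8D³N_a) = (79.5×10³)(7.5⁴)/(8·70.0³·13) = 7.0516 N/mm
δ = F/k = 68.8 / 7.0516 = 9.7567 mm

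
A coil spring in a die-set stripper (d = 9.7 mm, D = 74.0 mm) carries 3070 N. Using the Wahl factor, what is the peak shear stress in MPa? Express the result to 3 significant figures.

Spring index C = D/d = 74.0/9.7 = 7.6289
K_W = (4C−1)/(4C−4) + 0.615/C = 29.515/26.515 + 0.0806 = 1.1938
τ₀ = 8FD/(πd³) = 8·3070·74.0/(π·9.7³) = 1.81744e+06/2867.2 = 633.86 MPa
τ_max = K·τ₀ = 1.1938 × 633.86 = 756.68 MPa

757 MPa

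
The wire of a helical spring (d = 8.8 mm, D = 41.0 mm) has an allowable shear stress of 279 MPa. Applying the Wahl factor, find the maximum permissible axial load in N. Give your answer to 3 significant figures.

C = D/d = 41.0/8.8 = 4.6591
K_W = (4C−1)/(4C−4) + 0.615/C = 17.636/14.636 + 0.1320 = 1.3370
τ_max = K·8FD/(πd³) → F_max = τ_allow·πd³/(8DK)
F_max = 279·π·8.8³/(8·41.0·1.3370) = 5.9731e+05/438.53 = 1362.1 N

1360 N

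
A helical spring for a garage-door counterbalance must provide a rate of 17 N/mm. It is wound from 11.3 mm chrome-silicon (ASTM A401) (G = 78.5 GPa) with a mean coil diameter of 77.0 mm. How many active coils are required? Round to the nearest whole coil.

21

N_a = Gd⁴/(8D³k) = (78.5×10³ × 11.3⁴)/(8 × 77.0³ × 17)
    = 1.27992e+09 / 6.20885e+07 = 20.61 → 21 coils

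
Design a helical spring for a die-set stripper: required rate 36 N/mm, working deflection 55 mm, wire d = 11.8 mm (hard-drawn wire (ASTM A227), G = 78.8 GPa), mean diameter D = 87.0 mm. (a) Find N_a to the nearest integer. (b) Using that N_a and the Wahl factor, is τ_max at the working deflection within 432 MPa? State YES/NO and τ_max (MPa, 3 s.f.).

N_a = Gd⁴/(8D³k) = (78.8×10³)(11.8⁴)/(8·87.0³·36) = 8.056 → N_a = 8
Actual rate k = Gd⁴/(8D³·8) = 36.251 N/mm
Working load F = kδ = 36.251·55 = 1993.8 N
C = 87.0/11.8 = 7.3729; K_W = (4C−1)/(4C−4)+0.615/C = 1.2011
τ_max = K_W·8FD/(πd³) = 1.2011·268.84 = 322.9 MPa
τ_max ≤ 432 MPa → acceptable

(a) 8 coils; (b) YES, τ_max = 323 MPa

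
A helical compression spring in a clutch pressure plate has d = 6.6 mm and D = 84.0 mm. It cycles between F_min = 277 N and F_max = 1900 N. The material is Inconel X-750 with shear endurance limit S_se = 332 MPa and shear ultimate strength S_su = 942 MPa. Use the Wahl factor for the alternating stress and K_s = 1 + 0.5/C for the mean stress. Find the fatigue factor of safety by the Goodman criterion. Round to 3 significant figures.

C = D/d = 84.0/6.6 = 12.7273; K_W = (4C−1)/(4C−4)+0.615/C = 1.1123; K_s = 1+0.5/C = 1.0393
F_a = (F_max−F_min)/2 = 811.5 N; F_m = (F_max+F_min)/2 = 1088.5 N
τ_a = K_W·8F_aD/(πd³) = 1.1123 × 603.78 = 671.57 MPa
τ_m = K_s·8F_mD/(πd³) = 1.0393 × 809.87 = 841.69 MPa
Goodman: 1/n_f = τ_a/S_se + τ_m/S_su = 671.57/332 + 841.69/942 = 2.02279 + 0.89351 = 2.9163
n_f = 1/2.9163 = 0.3429

0.343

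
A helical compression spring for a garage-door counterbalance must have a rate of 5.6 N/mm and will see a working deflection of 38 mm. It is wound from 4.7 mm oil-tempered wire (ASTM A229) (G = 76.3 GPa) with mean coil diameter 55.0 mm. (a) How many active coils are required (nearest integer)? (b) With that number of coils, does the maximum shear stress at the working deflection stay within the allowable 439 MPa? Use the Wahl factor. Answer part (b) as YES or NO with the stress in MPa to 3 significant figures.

N_a = Gd⁴/(8D³k) = (76.3×10³)(4.7⁴)/(8·55.0³·5.6) = 4.995 → N_a = 5
Actual rate k = Gd⁴/(8D³·5) = 5.5946 N/mm
Working load F = kδ = 5.5946·38 = 212.59 N
C = 55.0/4.7 = 11.7021; K_W = (4C−1)/(4C−4)+0.615/C = 1.1226
τ_max = K_W·8FD/(πd³) = 1.1226·286.79 = 321.96 MPa
τ_max ≤ 439 MPa → acceptable

(a) 5 coils; (b) YES, τ_max = 322 MPa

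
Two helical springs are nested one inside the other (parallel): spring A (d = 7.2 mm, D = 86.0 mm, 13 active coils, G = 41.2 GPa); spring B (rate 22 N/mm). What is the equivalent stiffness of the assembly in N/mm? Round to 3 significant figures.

23.7 N/mm

k_A = Gd⁴/(8D³N_a) = (41.2×10³)(7.2⁴)/(8·86.0³·13) = 1.6738 N/mm
Parallel: k_eq = 1.6738 + 22 = 23.674 N/mm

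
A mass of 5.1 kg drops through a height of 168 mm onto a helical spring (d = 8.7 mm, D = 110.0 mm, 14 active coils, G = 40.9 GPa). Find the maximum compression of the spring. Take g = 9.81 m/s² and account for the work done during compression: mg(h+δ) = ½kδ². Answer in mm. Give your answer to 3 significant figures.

k = Gd⁴/(8D³N_a) = (40.9×10³)(8.7⁴)/(8·110.0³·14) = 1.5718 N/mm
W = mg = 5.1 × 9.81 = 50.031 N
½kδ² − Wδ − Wh = 0 → δ = (W + √(W² + 2kWh))/k
δ = (50.031 + √(2503.1 + 26423))/1.5718 = (50.031 + 170.08)/1.5718 = 140.03 mm

140 mm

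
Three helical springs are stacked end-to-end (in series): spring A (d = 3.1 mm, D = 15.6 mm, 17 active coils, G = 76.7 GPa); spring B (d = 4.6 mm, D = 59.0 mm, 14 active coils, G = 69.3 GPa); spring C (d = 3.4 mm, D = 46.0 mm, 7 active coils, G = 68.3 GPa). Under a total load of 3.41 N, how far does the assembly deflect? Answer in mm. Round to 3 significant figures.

4.81 mm

k_A = Gd⁴/(8D³N_a) = (76.7×10³)(3.1⁴)/(8·15.6³·17) = 13.719 N/mm
k_B = Gd⁴/(8D³N_a) = (69.3×10³)(4.6⁴)/(8·59.0³·14) = 1.3489 N/mm
k_C = Gd⁴/(8D³N_a) = (68.3×10³)(3.4⁴)/(8·46.0³·7) = 1.6745 N/mm
Series: 1/k_eq = 1/13.719 + 1/1.3489 + 1/1.6745 = 1.4114; k_eq = 0.7085 N/mm
δ = F/k_eq = 3.41/0.7085 = 4.813 mm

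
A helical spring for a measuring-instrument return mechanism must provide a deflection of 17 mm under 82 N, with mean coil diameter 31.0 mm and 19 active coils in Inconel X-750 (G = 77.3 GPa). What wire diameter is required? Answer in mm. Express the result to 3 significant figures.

Required rate k = F/δ = 82/17 = 4.8235 N/mm
d = (8D³N_a·k / G)^(1/4) = (8·31.0³·19·4.8235 / (77.3×10³))^0.25
  = (282.56)^0.25 = 4.0999 mm

4.10 mm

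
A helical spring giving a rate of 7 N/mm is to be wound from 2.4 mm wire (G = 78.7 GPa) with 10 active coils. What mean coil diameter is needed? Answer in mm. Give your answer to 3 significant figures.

D = (Gd⁴/(8N_a·k))^(1/3) = (78.7×10³·2.4⁴/(8·10·7))^(1/3)
  = (4662.64)^(1/3) = 16.7062 mm

16.7 mm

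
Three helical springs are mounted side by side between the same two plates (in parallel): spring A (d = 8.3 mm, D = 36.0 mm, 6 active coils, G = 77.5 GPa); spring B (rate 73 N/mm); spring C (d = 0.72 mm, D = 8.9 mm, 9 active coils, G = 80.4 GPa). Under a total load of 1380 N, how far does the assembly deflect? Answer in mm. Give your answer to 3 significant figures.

5.81 mm

k_A = Gd⁴/(8D³N_a) = (77.5×10³)(8.3⁴)/(8·36.0³·6) = 164.23 N/mm
k_C = Gd⁴/(8D³N_a) = (80.4×10³)(0.72⁴)/(8·8.9³·9) = 0.42568 N/mm
Parallel: k_eq = 164.23 + 73 + 0.42568 = 237.66 N/mm
δ = F/k_eq = 1380/237.66 = 5.8066 mm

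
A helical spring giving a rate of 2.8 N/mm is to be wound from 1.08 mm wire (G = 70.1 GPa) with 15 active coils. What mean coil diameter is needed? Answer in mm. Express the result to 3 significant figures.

6.57 mm

D = (Gd⁴/(8N_a·k))^(1/3) = (70.1×10³·1.08⁴/(8·15·2.8))^(1/3)
  = (283.84)^(1/3) = 6.5719 mm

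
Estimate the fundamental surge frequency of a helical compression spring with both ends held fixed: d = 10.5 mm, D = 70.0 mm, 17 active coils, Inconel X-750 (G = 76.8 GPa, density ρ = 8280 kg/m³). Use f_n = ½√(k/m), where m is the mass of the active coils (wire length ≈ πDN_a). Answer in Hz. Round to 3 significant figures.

43.2 Hz

k = Gd⁴/(8D³N_a) = (76.8×10³)(10.5⁴)/(8·70.0³·17) = 20.012 N/mm = 20012 N/m
Wire length L = πDN_a = π·70.0·17 = 3738.5 mm
m = ρ·(πd²/4)·L = 8280 × 86.59×10⁻⁶ m² × 3.7385 m = 2.6804 kg
f_n = ½√(k/m) = 0.5·√(20012/2.6804) = 0.5·√(7466) = 43.203 Hz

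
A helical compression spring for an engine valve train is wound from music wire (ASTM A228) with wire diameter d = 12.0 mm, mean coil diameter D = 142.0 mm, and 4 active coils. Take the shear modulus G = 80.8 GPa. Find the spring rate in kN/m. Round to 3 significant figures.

k = Gd⁴/(8D³N_a) = (80.8×10³ × 12.0⁴) / (8 × 142.0³ × 4)
  = 1.67547e+09 / 9.16252e+07 = 18.286 N/mm

18.3 kN/m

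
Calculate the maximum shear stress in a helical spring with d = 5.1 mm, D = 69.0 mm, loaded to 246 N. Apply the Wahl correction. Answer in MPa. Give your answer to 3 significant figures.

Spring index C = D/d = 69.0/5.1 = 13.5294
K_W = (4C−1)/(4C−4) + 0.615/C = 53.118/50.118 + 0.0455 = 1.1053
τ₀ = 8FD/(πd³) = 8·246·69.0/(π·5.1³) = 135792/416.74 = 325.85 MPa
τ_max = K·τ₀ = 1.1053 × 325.85 = 360.16 MPa

360 MPa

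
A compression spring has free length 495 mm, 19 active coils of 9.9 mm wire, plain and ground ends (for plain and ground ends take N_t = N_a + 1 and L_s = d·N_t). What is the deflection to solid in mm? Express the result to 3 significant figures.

N_t = 20; L_s = 9.9·20 = 198 mm
δ_solid = L₀ − L_s = 495 − 198 = 297 mm

297 mm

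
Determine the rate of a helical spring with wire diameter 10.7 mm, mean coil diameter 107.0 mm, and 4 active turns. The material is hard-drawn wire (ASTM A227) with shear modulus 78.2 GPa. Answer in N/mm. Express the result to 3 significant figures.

k = Gd⁴/(8D³N_a) = (78.2×10³ × 10.7⁴) / (8 × 107.0³ × 4)
  = 1.02504e+09 / 3.92014e+07 = 26.148 N/mm

26.1 N/mm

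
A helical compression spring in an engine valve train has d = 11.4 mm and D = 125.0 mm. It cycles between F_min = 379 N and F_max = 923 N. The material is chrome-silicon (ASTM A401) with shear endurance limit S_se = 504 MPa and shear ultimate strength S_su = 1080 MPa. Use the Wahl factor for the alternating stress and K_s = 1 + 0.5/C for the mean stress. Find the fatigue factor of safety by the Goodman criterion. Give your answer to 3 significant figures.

3.75

C = D/d = 125.0/11.4 = 10.9649; K_W = (4C−1)/(4C−4)+0.615/C = 1.1314; K_s = 1+0.5/C = 1.0456
F_a = (F_max−F_min)/2 = 272 N; F_m = (F_max+F_min)/2 = 651 N
τ_a = K_W·8F_aD/(πd³) = 1.1314 × 58.439 = 66.115 MPa
τ_m = K_s·8F_mD/(πd³) = 1.0456 × 139.87 = 146.25 MPa
Goodman: 1/n_f = τ_a/S_se + τ_m/S_su = 66.115/504 + 146.25/1080 = 0.13118 + 0.13541 = 0.26659
n_f = 1/0.26659 = 3.751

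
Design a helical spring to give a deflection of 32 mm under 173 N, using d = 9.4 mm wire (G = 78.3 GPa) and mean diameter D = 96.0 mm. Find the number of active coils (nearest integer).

16

Required rate k = F/δ = 173/32 = 5.4062 N/mm
N_a = Gd⁴/(8D³k) = (78.3×10³ × 9.4⁴)/(8 × 96.0³ × 5.4062)
    = 6.11326e+08 / 3.82648e+07 = 15.98 → 16 coils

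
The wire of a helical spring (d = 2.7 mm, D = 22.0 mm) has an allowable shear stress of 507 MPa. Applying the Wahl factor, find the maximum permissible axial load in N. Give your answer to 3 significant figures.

C = D/d = 22.0/2.7 = 8.1481
K_W = (4C−1)/(4C−4) + 0.615/C = 31.593/28.593 + 0.0755 = 1.1804
τ_max = K·8FD/(πd³) → F_max = τ_allow·πd³/(8DK)
F_max = 507·π·2.7³/(8·22.0·1.1804) = 31351/207.75 = 150.91 N

151 N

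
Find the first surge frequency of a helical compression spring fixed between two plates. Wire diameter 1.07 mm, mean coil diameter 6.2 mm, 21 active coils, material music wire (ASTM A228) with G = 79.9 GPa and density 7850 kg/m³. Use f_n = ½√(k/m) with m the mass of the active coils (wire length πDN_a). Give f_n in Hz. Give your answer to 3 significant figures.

476 Hz

k = Gd⁴/(8D³N_a) = (79.9×10³)(1.07⁴)/(8·6.2³·21) = 2.6158 N/mm = 2615.8 N/m
Wire length L = πDN_a = π·6.2·21 = 409.04 mm
m = ρ·(πd²/4)·L = 7850 × 0.8992×10⁻⁶ m² × 0.40904 m = 0.0028873 kg
f_n = ½√(k/m) = 0.5·√(2615.8/0.0028873) = 0.5·√(9.0596e+05) = 475.91 Hz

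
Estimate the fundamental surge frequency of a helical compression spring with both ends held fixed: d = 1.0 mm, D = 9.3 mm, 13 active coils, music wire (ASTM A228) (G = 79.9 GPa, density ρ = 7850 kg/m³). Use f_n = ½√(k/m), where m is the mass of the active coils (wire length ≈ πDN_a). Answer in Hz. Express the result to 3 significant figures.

319 Hz

k = Gd⁴/(8D³N_a) = (79.9×10³)(1.0⁴)/(8·9.3³·13) = 0.95513 N/mm = 955.13 N/m
Wire length L = πDN_a = π·9.3·13 = 379.82 mm
m = ρ·(πd²/4)·L = 7850 × 0.7854×10⁻⁶ m² × 0.37982 m = 0.0023417 kg
f_n = ½√(k/m) = 0.5·√(955.13/0.0023417) = 0.5·√(4.0788e+05) = 319.33 Hz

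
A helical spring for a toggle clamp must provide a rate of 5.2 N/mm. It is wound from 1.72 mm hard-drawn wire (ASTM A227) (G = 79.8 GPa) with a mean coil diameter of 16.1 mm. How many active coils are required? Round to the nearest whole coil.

4

N_a = Gd⁴/(8D³k) = (79.8×10³ × 1.72⁴)/(8 × 16.1³ × 5.2)
    = 698420 / 173608 = 4.023 → 4 coils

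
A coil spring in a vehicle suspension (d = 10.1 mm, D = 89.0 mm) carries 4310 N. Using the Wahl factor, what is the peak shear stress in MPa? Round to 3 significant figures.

1110 MPa

Spring index C = D/d = 89.0/10.1 = 8.8119
K_W = (4C−1)/(4C−4) + 0.615/C = 34.248/31.248 + 0.0698 = 1.1658
τ₀ = 8FD/(πd³) = 8·4310·89.0/(π·10.1³) = 3.06872e+06/3236.8 = 948.08 MPa
τ_max = K·τ₀ = 1.1658 × 948.08 = 1105.3 MPa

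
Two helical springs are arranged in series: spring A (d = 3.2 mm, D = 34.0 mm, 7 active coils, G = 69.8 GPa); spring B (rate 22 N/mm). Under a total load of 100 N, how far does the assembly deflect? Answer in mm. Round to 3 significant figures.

k_A = Gd⁴/(8D³N_a) = (69.8×10³)(3.2⁴)/(8·34.0³·7) = 3.3253 N/mm
Series: 1/k_eq = 1/3.3253 + 1/22 = 0.34618; k_eq = 2.8887 N/mm
δ = F/k_eq = 100/2.8887 = 34.618 mm

34.6 mm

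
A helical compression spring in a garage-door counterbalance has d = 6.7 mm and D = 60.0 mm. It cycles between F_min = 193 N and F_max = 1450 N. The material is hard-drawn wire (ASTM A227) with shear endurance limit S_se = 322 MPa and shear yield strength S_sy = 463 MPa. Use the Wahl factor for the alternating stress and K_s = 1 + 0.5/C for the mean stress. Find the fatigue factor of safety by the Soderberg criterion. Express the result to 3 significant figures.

0.475

C = D/d = 60.0/6.7 = 8.9552; K_W = (4C−1)/(4C−4)+0.615/C = 1.1630; K_s = 1+0.5/C = 1.0558
F_a = (F_max−F_min)/2 = 628.5 N; F_m = (F_max+F_min)/2 = 821.5 N
τ_a = K_W·8F_aD/(πd³) = 1.1630 × 319.28 = 371.31 MPa
τ_m = K_s·8F_mD/(πd³) = 1.0558 × 417.33 = 440.63 MPa
Soderberg: 1/n_f = τ_a/S_se + τ_m/S_sy = 371.31/322 + 440.63/463 = 1.15313 + 0.95168 = 2.1048
n_f = 1/2.1048 = 0.4751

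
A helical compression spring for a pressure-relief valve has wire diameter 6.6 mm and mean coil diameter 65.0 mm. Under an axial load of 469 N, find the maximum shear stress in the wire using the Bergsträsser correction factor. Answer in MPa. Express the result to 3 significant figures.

307 MPa

Spring index C = D/d = 65.0/6.6 = 9.8485
K_B = (4C+2)/(4C−3) = 41.394/36.394 = 1.1374
τ₀ = 8FD/(πd³) = 8·469·65.0/(π·6.6³) = 243880/903.2 = 270.02 MPa
τ_max = K·τ₀ = 1.1374 × 270.02 = 307.12 MPa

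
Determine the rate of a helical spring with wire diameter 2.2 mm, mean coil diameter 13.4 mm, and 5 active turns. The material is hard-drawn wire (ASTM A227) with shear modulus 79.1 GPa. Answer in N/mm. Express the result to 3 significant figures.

k = Gd⁴/(8D³N_a) = (79.1×10³ × 2.2⁴) / (8 × 13.4³ × 5)
  = 1.85296e+06 / 96244.2 = 19.253 N/mm

19.3 N/mm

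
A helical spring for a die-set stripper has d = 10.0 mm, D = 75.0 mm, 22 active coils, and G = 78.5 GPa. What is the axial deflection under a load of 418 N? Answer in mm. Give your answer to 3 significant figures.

k = Gd⁴/(8D³N_a) = (78.5×10³)(10.0⁴)/(8·75.0³·22) = 10.572 N/mm
δ = F/k = 418 / 10.572 = 39.537 mm

39.5 mm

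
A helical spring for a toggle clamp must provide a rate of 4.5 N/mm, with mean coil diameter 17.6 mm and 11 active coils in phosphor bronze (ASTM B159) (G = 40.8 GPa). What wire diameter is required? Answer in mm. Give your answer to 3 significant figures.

2.70 mm

d = (8D³N_a·k / G)^(1/4) = (8·17.6³·11·4.5 / (40.8×10³))^0.25
  = (52.914)^0.25 = 2.6971 mm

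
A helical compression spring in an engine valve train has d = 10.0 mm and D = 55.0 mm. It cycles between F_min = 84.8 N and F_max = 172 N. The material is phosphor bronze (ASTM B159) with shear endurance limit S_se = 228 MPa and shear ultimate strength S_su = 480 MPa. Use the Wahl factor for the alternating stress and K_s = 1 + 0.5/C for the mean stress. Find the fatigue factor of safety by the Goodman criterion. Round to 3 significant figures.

13.3

C = D/d = 55.0/10.0 = 5.5000; K_W = (4C−1)/(4C−4)+0.615/C = 1.2785; K_s = 1+0.5/C = 1.0909
F_a = (F_max−F_min)/2 = 43.6 N; F_m = (F_max+F_min)/2 = 128.4 N
τ_a = K_W·8F_aD/(πd³) = 1.2785 × 6.1065 = 7.807 MPa
τ_m = K_s·8F_mD/(πd³) = 1.0909 × 17.983 = 19.618 MPa
Goodman: 1/n_f = τ_a/S_se + τ_m/S_su = 7.807/228 + 19.618/480 = 0.03424 + 0.04087 = 0.075112
n_f = 1/0.075112 = 13.31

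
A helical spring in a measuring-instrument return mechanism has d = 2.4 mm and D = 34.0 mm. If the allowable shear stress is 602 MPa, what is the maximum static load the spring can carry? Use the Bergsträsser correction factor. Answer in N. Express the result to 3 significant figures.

87.9 N

C = D/d = 34.0/2.4 = 14.1667
K_B = (4C+2)/(4C−3) = 58.667/53.667 = 1.0932
τ_max = K·8FD/(πd³) → F_max = τ_allow·πd³/(8DK)
F_max = 602·π·2.4³/(8·34.0·1.0932) = 26144/297.34 = 87.927 N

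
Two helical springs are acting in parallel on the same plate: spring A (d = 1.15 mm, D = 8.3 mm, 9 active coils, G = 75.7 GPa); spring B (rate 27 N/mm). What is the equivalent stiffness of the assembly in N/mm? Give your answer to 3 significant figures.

30.2 N/mm

k_A = Gd⁴/(8D³N_a) = (75.7×10³)(1.15⁴)/(8·8.3³·9) = 3.216 N/mm
Parallel: k_eq = 3.216 + 27 = 30.216 N/mm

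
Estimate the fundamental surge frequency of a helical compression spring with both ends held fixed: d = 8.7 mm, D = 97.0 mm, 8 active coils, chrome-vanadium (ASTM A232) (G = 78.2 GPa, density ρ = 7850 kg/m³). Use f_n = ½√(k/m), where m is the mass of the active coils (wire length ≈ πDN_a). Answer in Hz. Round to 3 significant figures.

k = Gd⁴/(8D³N_a) = (78.2×10³)(8.7⁴)/(8·97.0³·8) = 7.6699 N/mm = 7669.9 N/m
Wire length L = πDN_a = π·97.0·8 = 2437.9 mm
m = ρ·(πd²/4)·L = 7850 × 59.447×10⁻⁶ m² × 2.4379 m = 1.1377 kg
f_n = ½√(k/m) = 0.5·√(7669.9/1.1377) = 0.5·√(6741.8) = 41.054 Hz

41.1 Hz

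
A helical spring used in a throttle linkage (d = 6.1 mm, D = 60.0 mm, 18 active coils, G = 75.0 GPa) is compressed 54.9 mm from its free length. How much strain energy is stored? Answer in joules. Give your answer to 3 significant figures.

k = Gd⁴/(8D³N_a) = (75.0×10³)(6.1⁴)/(8·60.0³·18) = 3.3386 N/mm
U = ½kδ² = 0.5 × 3.3386 × 54.9² = 5031.3 N·mm = 5.0313 J

5.03 J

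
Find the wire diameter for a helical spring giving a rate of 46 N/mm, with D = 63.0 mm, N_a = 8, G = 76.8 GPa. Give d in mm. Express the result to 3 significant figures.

d = (8D³N_a·k / G)^(1/4) = (8·63.0³·8·46 / (76.8×10³))^0.25
  = (9585.1)^0.25 = 9.8946 mm

9.89 mm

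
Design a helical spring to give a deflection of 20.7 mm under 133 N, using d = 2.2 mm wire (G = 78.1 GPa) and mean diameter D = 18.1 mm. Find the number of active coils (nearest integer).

Required rate k = F/δ = 133/20.7 = 6.4251 N/mm
N_a = Gd⁴/(8D³k) = (78.1×10³ × 2.2⁴)/(8 × 18.1³ × 6.4251)
    = 1.82954e+06 / 304794 = 6.003 → 6 coils

6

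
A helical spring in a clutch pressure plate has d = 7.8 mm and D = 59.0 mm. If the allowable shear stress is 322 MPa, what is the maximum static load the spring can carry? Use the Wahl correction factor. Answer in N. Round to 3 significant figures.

851 N

C = D/d = 59.0/7.8 = 7.5641
K_W = (4C−1)/(4C−4) + 0.615/C = 29.256/26.256 + 0.0813 = 1.1956
τ_max = K·8FD/(πd³) → F_max = τ_allow·πd³/(8DK)
F_max = 322·π·7.8³/(8·59.0·1.1956) = 4.8005e+05/564.31 = 850.7 N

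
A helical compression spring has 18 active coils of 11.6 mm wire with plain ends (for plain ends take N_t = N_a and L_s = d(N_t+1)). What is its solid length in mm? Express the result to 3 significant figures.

plain ends: N_t = N_a = 18
L_s = d·(N_t+1) = 11.6 × 19 = 220.4 mm

220 mm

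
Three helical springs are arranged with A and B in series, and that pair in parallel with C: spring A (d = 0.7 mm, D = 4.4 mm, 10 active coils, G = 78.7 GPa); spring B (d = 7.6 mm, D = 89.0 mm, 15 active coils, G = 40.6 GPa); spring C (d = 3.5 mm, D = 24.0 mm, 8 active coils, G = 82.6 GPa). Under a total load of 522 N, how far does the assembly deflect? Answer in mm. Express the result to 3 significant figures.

k_A = Gd⁴/(8D³N_a) = (78.7×10³)(0.7⁴)/(8·4.4³·10) = 2.7728 N/mm
k_B = Gd⁴/(8D³N_a) = (40.6×10³)(7.6⁴)/(8·89.0³·15) = 1.6011 N/mm
k_C = Gd⁴/(8D³N_a) = (82.6×10³)(3.5⁴)/(8·24.0³·8) = 14.01 N/mm
Springs A,B series: k_AB = 1/(1/2.7728+1/1.6011) = 1.015 N/mm; parallel with C: k_eq = 1.015+14.01 = 15.025 N/mm
δ = F/k_eq = 522/15.025 = 34.742 mm

34.7 mm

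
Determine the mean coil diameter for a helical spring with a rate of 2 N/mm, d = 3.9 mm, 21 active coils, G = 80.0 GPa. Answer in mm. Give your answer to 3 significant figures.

38.0 mm

D = (Gd⁴/(8N_a·k))^(1/3) = (80.0×10³·3.9⁴/(8·21·2))^(1/3)
  = (55081.9)^(1/3) = 38.0484 mm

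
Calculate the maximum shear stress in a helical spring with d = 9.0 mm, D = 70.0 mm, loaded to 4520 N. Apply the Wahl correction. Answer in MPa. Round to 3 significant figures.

Spring index C = D/d = 70.0/9.0 = 7.7778
K_W = (4C−1)/(4C−4) + 0.615/C = 30.111/27.111 + 0.0791 = 1.1897
τ₀ = 8FD/(πd³) = 8·4520·70.0/(π·9.0³) = 2.5312e+06/2290.2 = 1105.2 MPa
τ_max = K·τ₀ = 1.1897 × 1105.2 = 1314.9 MPa

1310 MPa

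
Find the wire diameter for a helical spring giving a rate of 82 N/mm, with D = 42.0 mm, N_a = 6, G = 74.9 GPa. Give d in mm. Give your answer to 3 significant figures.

7.90 mm

d = (8D³N_a·k / G)^(1/4) = (8·42.0³·6·82 / (74.9×10³))^0.25
  = (3893.3)^0.25 = 7.8991 mm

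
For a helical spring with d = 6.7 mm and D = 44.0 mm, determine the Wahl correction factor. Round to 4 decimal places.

C = D/d = 44.0/6.7 = 6.5672
K_W = (4C−1)/(4C−4) + 0.615/C = 25.269/22.269 + 0.0936 = 1.2284

1.2284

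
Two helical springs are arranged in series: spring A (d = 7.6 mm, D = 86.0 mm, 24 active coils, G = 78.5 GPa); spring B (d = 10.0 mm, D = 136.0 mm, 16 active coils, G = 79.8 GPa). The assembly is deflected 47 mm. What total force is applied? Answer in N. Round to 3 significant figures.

54.0 N

k_A = Gd⁴/(8D³N_a) = (78.5×10³)(7.6⁴)/(8·86.0³·24) = 2.1445 N/mm
k_B = Gd⁴/(8D³N_a) = (79.8×10³)(10.0⁴)/(8·136.0³·16) = 2.4784 N/mm
Series: 1/k_eq = 1/2.1445 + 1/2.4784 = 0.86979; k_eq = 1.1497 N/mm
F = k_eq·δ = 1.1497·47 = 54.036 N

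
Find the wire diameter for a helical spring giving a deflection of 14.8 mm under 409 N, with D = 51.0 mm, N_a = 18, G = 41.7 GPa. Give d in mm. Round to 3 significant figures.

10.6 mm

Required rate k = F/δ = 409/14.8 = 27.635 N/mm
d = (8D³N_a·k / G)^(1/4) = (8·51.0³·18·27.635 / (41.7×10³))^0.25
  = (12659)^0.25 = 10.6072 mm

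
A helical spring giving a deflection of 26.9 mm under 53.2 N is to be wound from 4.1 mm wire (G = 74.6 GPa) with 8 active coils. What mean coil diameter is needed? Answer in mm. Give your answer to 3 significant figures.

Required rate k = F/δ = 53.2/26.9 = 1.9777 N/mm
D = (Gd⁴/(8N_a·k))^(1/3) = (74.6×10³·4.1⁴/(8·8·1.9777))^(1/3)
  = (166546)^(1/3) = 55.0189 mm

55.0 mm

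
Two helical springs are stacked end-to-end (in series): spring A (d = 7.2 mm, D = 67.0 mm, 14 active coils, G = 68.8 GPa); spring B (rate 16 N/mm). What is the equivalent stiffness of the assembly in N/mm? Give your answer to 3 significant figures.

4.09 N/mm

k_A = Gd⁴/(8D³N_a) = (68.8×10³)(7.2⁴)/(8·67.0³·14) = 5.4888 N/mm
Series: 1/k_eq = 1/5.4888 + 1/16 = 0.24469; k_eq = 4.0868 N/mm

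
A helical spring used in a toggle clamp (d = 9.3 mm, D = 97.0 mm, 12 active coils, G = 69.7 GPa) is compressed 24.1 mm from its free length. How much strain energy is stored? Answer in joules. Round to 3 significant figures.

k = Gd⁴/(8D³N_a) = (69.7×10³)(9.3⁴)/(8·97.0³·12) = 5.9508 N/mm
U = ½kδ² = 0.5 × 5.9508 × 24.1² = 1728.2 N·mm = 1.7282 J

1.73 J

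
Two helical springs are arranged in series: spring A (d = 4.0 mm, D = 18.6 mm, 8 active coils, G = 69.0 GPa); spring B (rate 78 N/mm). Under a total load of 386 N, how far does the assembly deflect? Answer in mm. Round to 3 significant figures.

k_A = Gd⁴/(8D³N_a) = (69.0×10³)(4.0⁴)/(8·18.6³·8) = 42.891 N/mm
Series: 1/k_eq = 1/42.891 + 1/78 = 0.036135; k_eq = 27.674 N/mm
δ = F/k_eq = 386/27.674 = 13.948 mm

13.9 mm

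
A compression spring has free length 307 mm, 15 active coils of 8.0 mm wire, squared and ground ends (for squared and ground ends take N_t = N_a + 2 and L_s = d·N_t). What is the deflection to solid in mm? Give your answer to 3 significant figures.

171 mm

N_t = 17; L_s = 8.0·17 = 136 mm
δ_solid = L₀ − L_s = 307 − 136 = 171 mm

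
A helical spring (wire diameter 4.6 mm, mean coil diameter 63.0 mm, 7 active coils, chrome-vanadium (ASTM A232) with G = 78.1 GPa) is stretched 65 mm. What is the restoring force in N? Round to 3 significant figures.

162 N

k = Gd⁴/(8D³N_a) = (78.1×10³)(4.6⁴)/(8·63.0³·7) = 2.4973 N/mm
F = k·δ = 2.4973 × 65 = 162.33 N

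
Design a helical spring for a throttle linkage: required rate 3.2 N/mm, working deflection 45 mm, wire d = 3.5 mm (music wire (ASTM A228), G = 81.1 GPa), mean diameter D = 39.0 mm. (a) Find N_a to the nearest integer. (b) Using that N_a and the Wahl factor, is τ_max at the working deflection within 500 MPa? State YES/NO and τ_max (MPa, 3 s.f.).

N_a = Gd⁴/(8D³k) = (81.1×10³)(3.5⁴)/(8·39.0³·3.2) = 8.014 → N_a = 8
Actual rate k = Gd⁴/(8D³·8) = 3.2057 N/mm
Working load F = kδ = 3.2057·45 = 144.26 N
C = 39.0/3.5 = 11.1429; K_W = (4C−1)/(4C−4)+0.615/C = 1.1291
τ_max = K_W·8FD/(πd³) = 1.1291·334.14 = 377.29 MPa
τ_max ≤ 500 MPa → acceptable

(a) 8 coils; (b) YES, τ_max = 377 MPa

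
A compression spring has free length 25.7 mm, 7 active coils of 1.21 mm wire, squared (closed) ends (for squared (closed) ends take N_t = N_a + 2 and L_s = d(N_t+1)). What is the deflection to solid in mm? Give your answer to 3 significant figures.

N_t = 9; L_s = 1.21·10 = 12.1 mm
δ_solid = L₀ − L_s = 25.7 − 12.1 = 13.6 mm

13.6 mm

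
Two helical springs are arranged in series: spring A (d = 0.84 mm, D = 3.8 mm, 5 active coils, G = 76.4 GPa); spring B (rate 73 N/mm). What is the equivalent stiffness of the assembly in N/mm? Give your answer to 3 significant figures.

14.0 N/mm

k_A = Gd⁴/(8D³N_a) = (76.4×10³)(0.84⁴)/(8·3.8³·5) = 17.33 N/mm
Series: 1/k_eq = 1/17.33 + 1/73 = 0.071402; k_eq = 14.005 N/mm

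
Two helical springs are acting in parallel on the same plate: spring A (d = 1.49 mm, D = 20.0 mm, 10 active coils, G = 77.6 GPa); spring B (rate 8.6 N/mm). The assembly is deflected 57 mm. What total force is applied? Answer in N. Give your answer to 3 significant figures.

524 N

k_A = Gd⁴/(8D³N_a) = (77.6×10³)(1.49⁴)/(8·20.0³·10) = 0.59762 N/mm
Parallel: k_eq = 0.59762 + 8.6 = 9.1976 N/mm
F = k_eq·δ = 9.1976·57 = 524.26 N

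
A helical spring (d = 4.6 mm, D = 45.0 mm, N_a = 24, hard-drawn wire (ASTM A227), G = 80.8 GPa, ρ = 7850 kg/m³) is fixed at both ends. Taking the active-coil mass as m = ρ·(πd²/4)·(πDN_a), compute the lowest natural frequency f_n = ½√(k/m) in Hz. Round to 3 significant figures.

k = Gd⁴/(8D³N_a) = (80.8×10³)(4.6⁴)/(8·45.0³·24) = 2.0678 N/mm = 2067.8 N/m
Wire length L = πDN_a = π·45.0·24 = 3392.9 mm
m = ρ·(πd²/4)·L = 7850 × 16.619×10⁻⁶ m² × 3.3929 m = 0.44264 kg
f_n = ½√(k/m) = 0.5·√(2067.8/0.44264) = 0.5·√(4671.5) = 34.174 Hz

34.2 Hz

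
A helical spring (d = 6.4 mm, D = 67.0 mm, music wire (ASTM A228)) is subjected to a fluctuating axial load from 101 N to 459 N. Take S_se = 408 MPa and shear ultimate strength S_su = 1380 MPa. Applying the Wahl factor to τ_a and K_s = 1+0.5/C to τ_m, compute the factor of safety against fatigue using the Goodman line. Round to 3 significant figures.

2.16

C = D/d = 67.0/6.4 = 10.4688; K_W = (4C−1)/(4C−4)+0.615/C = 1.1380; K_s = 1+0.5/C = 1.0478
F_a = (F_max−F_min)/2 = 179 N; F_m = (F_max+F_min)/2 = 280 N
τ_a = K_W·8F_aD/(πd³) = 1.1380 × 116.5 = 132.57 MPa
τ_m = K_s·8F_mD/(πd³) = 1.0478 × 182.24 = 190.94 MPa
Goodman: 1/n_f = τ_a/S_se + τ_m/S_su = 132.57/408 + 190.94/1380 = 0.32493 + 0.13836 = 0.46329
n_f = 1/0.46329 = 2.158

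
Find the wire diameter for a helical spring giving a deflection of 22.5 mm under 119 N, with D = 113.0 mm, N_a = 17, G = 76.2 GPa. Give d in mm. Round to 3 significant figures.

10.8 mm

Required rate k = F/δ = 119/22.5 = 5.2889 N/mm
d = (8D³N_a·k / G)^(1/4) = (8·113.0³·17·5.2889 / (76.2×10³))^0.25
  = (13620)^0.25 = 10.8030 mm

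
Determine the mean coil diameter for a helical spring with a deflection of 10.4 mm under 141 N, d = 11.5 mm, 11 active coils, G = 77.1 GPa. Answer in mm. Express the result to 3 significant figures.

Required rate k = F/δ = 141/10.4 = 13.558 N/mm
D = (Gd⁴/(8N_a·k))^(1/3) = (77.1×10³·11.5⁴/(8·11·13.558))^(1/3)
  = (1.13026e+06)^(1/3) = 104.1659 mm

104 mm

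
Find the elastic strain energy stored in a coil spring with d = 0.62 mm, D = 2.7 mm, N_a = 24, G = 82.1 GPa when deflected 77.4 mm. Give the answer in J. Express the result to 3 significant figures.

k = Gd⁴/(8D³N_a) = (82.1×10³)(0.62⁴)/(8·2.7³·24) = 3.2101 N/mm
U = ½kδ² = 0.5 × 3.2101 × 77.4² = 9615.4 N·mm = 9.6154 J

9.62 J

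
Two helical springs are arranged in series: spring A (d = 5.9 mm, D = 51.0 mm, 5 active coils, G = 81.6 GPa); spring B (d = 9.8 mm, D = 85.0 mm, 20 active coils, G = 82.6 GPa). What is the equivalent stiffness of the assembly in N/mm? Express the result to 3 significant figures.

k_A = Gd⁴/(8D³N_a) = (81.6×10³)(5.9⁴)/(8·51.0³·5) = 18.635 N/mm
k_B = Gd⁴/(8D³N_a) = (82.6×10³)(9.8⁴)/(8·85.0³·20) = 7.7537 N/mm
Series: 1/k_eq = 1/18.635 + 1/7.7537 = 0.18263; k_eq = 5.4754 N/mm

5.48 N/mm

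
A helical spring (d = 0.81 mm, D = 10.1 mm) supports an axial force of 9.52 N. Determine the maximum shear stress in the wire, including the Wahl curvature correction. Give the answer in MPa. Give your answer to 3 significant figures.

Spring index C = D/d = 10.1/0.81 = 12.4691
K_W = (4C−1)/(4C−4) + 0.615/C = 48.877/45.877 + 0.0493 = 1.1147
τ₀ = 8FD/(πd³) = 8·9.52·10.1/(π·0.81³) = 769.216/1.6696 = 460.73 MPa
τ_max = K·τ₀ = 1.1147 × 460.73 = 513.58 MPa

514 MPa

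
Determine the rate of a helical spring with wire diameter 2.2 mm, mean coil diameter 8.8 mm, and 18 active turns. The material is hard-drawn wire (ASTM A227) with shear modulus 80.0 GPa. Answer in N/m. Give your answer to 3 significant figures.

19100 N/m

k = Gd⁴/(8D³N_a) = (80.0×10³ × 2.2⁴) / (8 × 8.8³ × 18)
  = 1.87405e+06 / 98132 = 19.097 N/mm = 19097 N/m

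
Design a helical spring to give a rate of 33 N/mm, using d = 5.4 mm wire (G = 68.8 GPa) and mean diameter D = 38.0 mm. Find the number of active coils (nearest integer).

4

N_a = Gd⁴/(8D³k) = (68.8×10³ × 5.4⁴)/(8 × 38.0³ × 33)
    = 5.8501e+07 / 1.44862e+07 = 4.038 → 4 coils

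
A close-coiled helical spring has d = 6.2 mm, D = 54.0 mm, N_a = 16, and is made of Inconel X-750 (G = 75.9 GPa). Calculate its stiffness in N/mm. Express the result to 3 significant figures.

5.56 N/mm

k = Gd⁴/(8D³N_a) = (75.9×10³ × 6.2⁴) / (8 × 54.0³ × 16)
  = 1.12152e+08 / 2.01554e+07 = 5.5644 N/mm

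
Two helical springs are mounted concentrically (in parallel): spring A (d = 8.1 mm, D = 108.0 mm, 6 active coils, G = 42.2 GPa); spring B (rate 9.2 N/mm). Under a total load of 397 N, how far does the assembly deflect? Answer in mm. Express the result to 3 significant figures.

k_A = Gd⁴/(8D³N_a) = (42.2×10³)(8.1⁴)/(8·108.0³·6) = 3.0043 N/mm
Parallel: k_eq = 3.0043 + 9.2 = 12.204 N/mm
δ = F/k_eq = 397/12.204 = 32.53 mm

32.5 mm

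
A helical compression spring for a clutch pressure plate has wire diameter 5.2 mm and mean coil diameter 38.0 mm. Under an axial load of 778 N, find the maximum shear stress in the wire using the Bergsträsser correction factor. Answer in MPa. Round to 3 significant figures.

637 MPa

Spring index C = D/d = 38.0/5.2 = 7.3077
K_B = (4C+2)/(4C−3) = 31.231/26.231 = 1.1906
τ₀ = 8FD/(πd³) = 8·778·38.0/(π·5.2³) = 236512/441.73 = 535.42 MPa
τ_max = K·τ₀ = 1.1906 × 535.42 = 637.48 MPa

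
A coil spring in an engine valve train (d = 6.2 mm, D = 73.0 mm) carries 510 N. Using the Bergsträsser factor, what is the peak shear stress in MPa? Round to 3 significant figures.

Spring index C = D/d = 73.0/6.2 = 11.7742
K_B = (4C+2)/(4C−3) = 49.097/44.097 = 1.1134
τ₀ = 8FD/(πd³) = 8·510·73.0/(π·6.2³) = 297840/748.73 = 397.79 MPa
τ_max = K·τ₀ = 1.1134 × 397.79 = 442.9 MPa

443 MPa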